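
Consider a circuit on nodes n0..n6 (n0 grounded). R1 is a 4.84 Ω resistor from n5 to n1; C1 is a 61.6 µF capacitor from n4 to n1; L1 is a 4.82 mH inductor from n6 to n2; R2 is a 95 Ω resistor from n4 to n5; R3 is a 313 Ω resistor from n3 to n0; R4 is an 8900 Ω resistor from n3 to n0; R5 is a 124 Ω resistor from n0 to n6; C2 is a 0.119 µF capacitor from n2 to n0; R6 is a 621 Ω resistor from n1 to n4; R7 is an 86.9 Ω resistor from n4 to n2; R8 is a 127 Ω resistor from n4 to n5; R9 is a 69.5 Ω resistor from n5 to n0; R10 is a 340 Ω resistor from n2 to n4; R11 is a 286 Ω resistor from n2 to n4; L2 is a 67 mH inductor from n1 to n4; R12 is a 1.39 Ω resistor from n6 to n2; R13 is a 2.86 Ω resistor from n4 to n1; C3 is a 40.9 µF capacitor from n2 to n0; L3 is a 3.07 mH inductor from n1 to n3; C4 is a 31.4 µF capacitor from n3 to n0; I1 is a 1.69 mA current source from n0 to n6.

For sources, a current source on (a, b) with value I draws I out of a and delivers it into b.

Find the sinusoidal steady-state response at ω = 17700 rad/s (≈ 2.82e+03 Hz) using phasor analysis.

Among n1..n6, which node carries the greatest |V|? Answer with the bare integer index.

MNA unknowns: 6 node voltages V₁..V_6
R1: Y=0.2066+0.000j on G[5,1]
C1: Y=0.000+1.090j on G[4,1]
L1: Y=0.000-0.01172j on G[6,2]
R2: Y=0.01053+0.000j on G[4,5]
R3: Y=0.003195+0.000j on G[3,0]
R4: Y=0.0001124+0.000j on G[3,0]
R5: Y=0.008065+0.000j on G[0,6]
C2: Y=0.000+0.002106j on G[2,0]
R6: Y=0.001610+0.000j on G[1,4]
R7: Y=0.01151+0.000j on G[4,2]
R8: Y=0.007874+0.000j on G[4,5]
R9: Y=0.01439+0.000j on G[5,0]
R10: Y=0.002941+0.000j on G[2,4]
R11: Y=0.003497+0.000j on G[2,4]
L2: Y=0.000-0.0008432j on G[1,4]
R12: Y=0.7194+0.000j on G[6,2]
R13: Y=0.3497+0.000j on G[4,1]
C3: Y=0.000+0.7239j on G[2,0]
L3: Y=0.000-0.01840j on G[1,3]
C4: Y=0.000+0.5558j on G[3,0]
I1: z[0]−=0.00169, z[6]+=0.00169
solve → V1=0.0006194-0.0009464j, V2=5.888e-05-0.002315j, V3=-2.141e-05+3.228e-05j, V4=0.0005971-0.0009444j, V5=0.0005804-0.0008893j, V6=0.002380-0.002252j

6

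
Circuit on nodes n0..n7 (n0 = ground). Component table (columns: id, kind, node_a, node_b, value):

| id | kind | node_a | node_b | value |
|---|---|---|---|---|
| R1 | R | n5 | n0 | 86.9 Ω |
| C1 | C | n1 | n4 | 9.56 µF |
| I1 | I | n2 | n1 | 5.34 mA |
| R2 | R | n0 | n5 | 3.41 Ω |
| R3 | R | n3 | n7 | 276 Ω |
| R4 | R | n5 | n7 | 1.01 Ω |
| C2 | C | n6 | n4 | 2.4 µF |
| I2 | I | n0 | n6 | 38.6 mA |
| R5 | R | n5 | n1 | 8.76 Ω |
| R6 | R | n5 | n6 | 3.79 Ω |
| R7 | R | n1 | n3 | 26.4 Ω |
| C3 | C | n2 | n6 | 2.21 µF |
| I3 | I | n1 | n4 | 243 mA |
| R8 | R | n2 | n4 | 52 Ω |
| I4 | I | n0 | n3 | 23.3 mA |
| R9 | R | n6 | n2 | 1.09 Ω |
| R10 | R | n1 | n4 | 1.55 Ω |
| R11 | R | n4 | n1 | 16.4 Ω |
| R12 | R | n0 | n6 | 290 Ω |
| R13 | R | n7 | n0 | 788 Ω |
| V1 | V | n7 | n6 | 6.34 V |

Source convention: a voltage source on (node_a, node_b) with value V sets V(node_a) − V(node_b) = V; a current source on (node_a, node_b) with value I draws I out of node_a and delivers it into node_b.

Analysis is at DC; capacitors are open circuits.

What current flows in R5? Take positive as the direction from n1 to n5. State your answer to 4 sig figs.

-0.05463 A

MNA unknowns: 7 node voltages V₁..V_7 plus 1 source current (V1)
R1: Y=0.01151 on G[5,0]
C1: Y=0.000 on G[1,4]
I1: z[2]−=0.00534, z[1]+=0.00534
R2: Y=0.2933 on G[0,5]
R3: Y=0.003623 on G[3,7]
R4: Y=0.9901 on G[5,7]
C2: Y=0.000 on G[6,4]
I2: z[0]−=0.0386, z[6]+=0.0386
R5: Y=0.1142 on G[5,1]
R6: Y=0.2639 on G[5,6]
R7: Y=0.03788 on G[1,3]
C3: Y=0.000 on G[2,6]
I3: z[1]−=0.243, z[4]+=0.243
R8: Y=0.01923 on G[2,4]
I4: z[0]−=0.0233, z[3]+=0.0233
R9: Y=0.9174 on G[6,2]
R10: Y=0.6452 on G[1,4]
R11: Y=0.06098 on G[4,1]
R12: Y=0.003448 on G[0,6]
R13: Y=0.001269 on G[7,0]
V1: row V7−V6=6.34, i_V1 at 7,6
solve → V1=-0.2298, V2=-4.564, V3=0.4989, V4=-0.009718, V5=0.2487, V6=-4.653, V7=1.687
aux → i_V1=-1.430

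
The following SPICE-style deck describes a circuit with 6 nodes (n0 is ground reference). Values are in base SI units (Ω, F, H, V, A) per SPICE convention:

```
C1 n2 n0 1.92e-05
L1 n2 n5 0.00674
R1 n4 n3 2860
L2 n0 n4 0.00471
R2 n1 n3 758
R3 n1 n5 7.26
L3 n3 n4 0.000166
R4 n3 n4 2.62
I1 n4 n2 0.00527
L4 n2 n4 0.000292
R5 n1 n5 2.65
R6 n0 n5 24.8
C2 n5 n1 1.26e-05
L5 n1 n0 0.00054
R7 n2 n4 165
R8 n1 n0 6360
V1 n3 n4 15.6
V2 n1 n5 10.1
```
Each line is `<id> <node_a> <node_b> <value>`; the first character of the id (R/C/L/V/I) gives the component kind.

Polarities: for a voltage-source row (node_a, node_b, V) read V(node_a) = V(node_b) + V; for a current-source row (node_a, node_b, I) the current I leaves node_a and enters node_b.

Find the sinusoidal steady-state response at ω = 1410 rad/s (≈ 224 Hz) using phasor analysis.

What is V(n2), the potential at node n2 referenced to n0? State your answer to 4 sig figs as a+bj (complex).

-4.635+0.08007j V

MNA unknowns: 5 node voltages V₁..V_5 plus 2 source currents (V1, V2)
C1: Y=0.000+0.02707j on G[2,0]
L1: Y=0.000-0.1052j on G[2,5]
R1: Y=0.0003497+0.000j on G[4,3]
L2: Y=0.000-0.1506j on G[0,4]
R2: Y=0.001319+0.000j on G[1,3]
R3: Y=0.1377+0.000j on G[1,5]
L3: Y=0.000-4.272j on G[3,4]
R4: Y=0.3817+0.000j on G[3,4]
I1: z[4]−=0.00527, z[2]+=0.00527
L4: Y=0.000-2.429j on G[2,4]
R5: Y=0.3774+0.000j on G[1,5]
R6: Y=0.04032+0.000j on G[0,5]
C2: Y=0.000+0.01777j on G[5,1]
L5: Y=0.000-1.313j on G[1,0]
R7: Y=0.006061+0.000j on G[2,4]
R8: Y=0.0001572+0.000j on G[1,0]
V1: row V3−V4=15.6, i_V1 at 3,4
V2: row V1−V5=10.1, i_V2 at 1,5
solve → V1=0.4139+0.2913j, V2=-4.635+0.08007j, V3=11.24+0.06718j, V4=-4.365+0.06718j, V5=-9.686+0.2913j
aux → i_V1=-5.974+66.65j, i_V2=-5.571+0.3638j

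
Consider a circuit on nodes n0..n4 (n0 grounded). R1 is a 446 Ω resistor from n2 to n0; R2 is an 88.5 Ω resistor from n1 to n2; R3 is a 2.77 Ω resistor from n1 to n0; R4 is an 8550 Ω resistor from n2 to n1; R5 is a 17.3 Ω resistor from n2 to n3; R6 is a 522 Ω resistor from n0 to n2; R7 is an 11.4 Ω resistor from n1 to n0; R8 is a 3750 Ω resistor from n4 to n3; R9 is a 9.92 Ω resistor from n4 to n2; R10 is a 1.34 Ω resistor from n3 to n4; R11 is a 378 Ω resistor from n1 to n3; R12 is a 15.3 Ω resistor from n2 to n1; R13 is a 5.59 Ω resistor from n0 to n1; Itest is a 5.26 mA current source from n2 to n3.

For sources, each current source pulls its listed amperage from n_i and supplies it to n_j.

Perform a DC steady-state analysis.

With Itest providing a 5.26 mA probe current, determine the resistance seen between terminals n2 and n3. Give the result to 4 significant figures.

Element admittances at DC:
  Y(R1) = 0.002242 S between n2,n0
  Y(R2) = 0.01130 S between n1,n2
  Y(R3) = 0.3610 S between n1,n0
  Y(R4) = 0.0001170 S between n2,n1
  Y(R5) = 0.05780 S between n2,n3
  Y(R6) = 0.001916 S between n0,n2
  Y(R7) = 0.08772 S between n1,n0
  Y(R8) = 0.0002667 S between n4,n3
  Y(R9) = 0.1008 S between n4,n2
  Y(R10) = 0.7463 S between n3,n4
  Y(R11) = 0.002646 S between n1,n3
  Y(R12) = 0.06536 S between n2,n1
  Y(R13) = 0.1789 S between n0,n1
  Itest: injects 0.00526 A into n3 (from n2)
Assemble and solve the 4×4 MNA system:
  V(n1)=7.347e-06  V(n2)=-0.001109  V(n3)=0.03415  V(n4)=0.02996

R_eq = 6.703 Ω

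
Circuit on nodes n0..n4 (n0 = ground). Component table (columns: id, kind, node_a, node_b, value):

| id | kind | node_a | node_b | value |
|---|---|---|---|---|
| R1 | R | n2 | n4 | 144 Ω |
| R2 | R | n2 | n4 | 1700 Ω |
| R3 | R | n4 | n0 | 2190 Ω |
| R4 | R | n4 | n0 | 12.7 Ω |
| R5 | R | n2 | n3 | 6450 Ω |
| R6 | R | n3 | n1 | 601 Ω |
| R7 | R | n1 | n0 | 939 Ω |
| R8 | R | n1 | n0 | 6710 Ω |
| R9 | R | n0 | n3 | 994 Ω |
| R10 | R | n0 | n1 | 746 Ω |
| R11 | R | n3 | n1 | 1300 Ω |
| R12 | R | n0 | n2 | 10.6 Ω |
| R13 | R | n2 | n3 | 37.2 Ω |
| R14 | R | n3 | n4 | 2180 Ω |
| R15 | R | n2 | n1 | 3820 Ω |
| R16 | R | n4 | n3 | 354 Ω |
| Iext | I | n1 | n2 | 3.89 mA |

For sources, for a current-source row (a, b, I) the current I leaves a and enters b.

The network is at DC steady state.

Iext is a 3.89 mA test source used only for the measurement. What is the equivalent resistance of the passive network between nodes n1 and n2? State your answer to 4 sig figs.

R_eq = 200.1 Ω

MNA unknowns: 4 node voltages V₁..V_4
R1: Y=0.006944 on G[2,4]
R2: Y=0.0005882 on G[2,4]
R3: Y=0.0004566 on G[4,0]
R4: Y=0.07874 on G[4,0]
R5: Y=0.0001550 on G[2,3]
R6: Y=0.001664 on G[3,1]
R7: Y=0.001065 on G[1,0]
R8: Y=0.0001490 on G[1,0]
R9: Y=0.001006 on G[0,3]
R10: Y=0.001340 on G[0,1]
R11: Y=0.0007692 on G[3,1]
R12: Y=0.09434 on G[0,2]
R13: Y=0.02688 on G[2,3]
R14: Y=0.0004587 on G[3,4]
R15: Y=0.0002618 on G[2,1]
R16: Y=0.002825 on G[4,3]
Iext: z[1]−=0.00389, z[2]+=0.00389
solve → V1=-0.7576, V2=0.02064, V3=-0.03805, V4=0.0003391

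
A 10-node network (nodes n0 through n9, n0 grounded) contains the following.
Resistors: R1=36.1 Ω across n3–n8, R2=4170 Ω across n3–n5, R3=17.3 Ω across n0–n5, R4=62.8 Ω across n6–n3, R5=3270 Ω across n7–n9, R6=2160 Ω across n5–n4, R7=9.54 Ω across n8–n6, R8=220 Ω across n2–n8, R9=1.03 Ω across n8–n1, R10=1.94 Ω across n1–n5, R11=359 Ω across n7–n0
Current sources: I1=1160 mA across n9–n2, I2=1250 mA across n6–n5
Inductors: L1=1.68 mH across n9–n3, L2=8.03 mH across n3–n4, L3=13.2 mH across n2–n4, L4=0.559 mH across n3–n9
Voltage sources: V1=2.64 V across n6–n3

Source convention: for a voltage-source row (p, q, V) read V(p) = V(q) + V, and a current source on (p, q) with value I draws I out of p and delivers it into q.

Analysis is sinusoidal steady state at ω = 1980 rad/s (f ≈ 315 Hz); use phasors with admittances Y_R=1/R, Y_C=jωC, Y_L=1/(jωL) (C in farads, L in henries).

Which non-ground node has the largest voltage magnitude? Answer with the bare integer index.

Apply KCL at each of the 9 non-ground nodes and solve the resulting linear system.
Node n1: branches {R9, R10} → V_1 = -2.328-0.0004104j
Node n2: branches {I1, R8, L3} → V_2 = -5.737+47.56j
Node n3: branches {R1, R2, R4, L1, L2, L4, V1} → V_3 = -14.95-1.690j
Node n4: branches {R6, L2, L3} → V_4 = -11.39+16.99j
Node n5: branches {R2, R3, R6, I2, R10} → V_5 = 0.07128+0.01263j
Node n6: branches {R4, I2, R7, V1} → V_6 = -12.31-1.690j
Node n7: branches {R5, R11} → V_7 = -1.479-0.2621j
Node n8: branches {R1, R7, R8, R9} → V_8 = -3.603-0.007335j
Node n9: branches {R5, I1, L1, L4} → V_9 = -14.95-2.650j
Source currents: i(V1)=-0.3791+0.1764j

2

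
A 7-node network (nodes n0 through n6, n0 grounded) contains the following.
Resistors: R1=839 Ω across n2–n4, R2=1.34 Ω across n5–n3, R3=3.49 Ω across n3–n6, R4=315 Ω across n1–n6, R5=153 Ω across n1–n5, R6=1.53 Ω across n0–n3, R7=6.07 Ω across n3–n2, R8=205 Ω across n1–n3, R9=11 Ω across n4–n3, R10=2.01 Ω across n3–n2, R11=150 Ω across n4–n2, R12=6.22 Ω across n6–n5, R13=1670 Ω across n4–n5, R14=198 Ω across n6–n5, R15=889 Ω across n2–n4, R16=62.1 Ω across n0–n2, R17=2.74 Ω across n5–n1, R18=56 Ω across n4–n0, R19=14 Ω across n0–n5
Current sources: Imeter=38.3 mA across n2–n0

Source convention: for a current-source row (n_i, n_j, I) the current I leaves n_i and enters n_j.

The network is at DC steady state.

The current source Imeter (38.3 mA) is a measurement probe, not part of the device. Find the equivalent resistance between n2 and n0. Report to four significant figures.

Element admittances at DC:
  Y(R1) = 0.001192 S between n2,n4
  Y(R2) = 0.7463 S between n5,n3
  Y(R3) = 0.2865 S between n3,n6
  Y(R4) = 0.003175 S between n1,n6
  Y(R5) = 0.006536 S between n1,n5
  Y(R6) = 0.6536 S between n0,n3
  Y(R7) = 0.1647 S between n3,n2
  Y(R8) = 0.004878 S between n1,n3
  Y(R9) = 0.09091 S between n4,n3
  Y(R10) = 0.4975 S between n3,n2
  Y(R11) = 0.006667 S between n4,n2
  Y(R12) = 0.1608 S between n6,n5
  Y(R13) = 0.0005988 S between n4,n5
  Y(R14) = 0.005051 S between n6,n5
  Y(R15) = 0.001125 S between n2,n4
  Y(R16) = 0.01610 S between n0,n2
  Y(R17) = 0.3650 S between n5,n1
  Y(R18) = 0.01786 S between n4,n0
  Y(R19) = 0.07143 S between n0,n5
  Imeter: injects 0.0383 A into n0 (from n2)
Assemble and solve the 6×6 MNA system:
  V(n1)=-0.04599  V(n2)=-0.1043  V(n3)=-0.04975  V(n4)=-0.04636  V(n5)=-0.04592  V(n6)=-0.04833

R_eq = 2.722 Ω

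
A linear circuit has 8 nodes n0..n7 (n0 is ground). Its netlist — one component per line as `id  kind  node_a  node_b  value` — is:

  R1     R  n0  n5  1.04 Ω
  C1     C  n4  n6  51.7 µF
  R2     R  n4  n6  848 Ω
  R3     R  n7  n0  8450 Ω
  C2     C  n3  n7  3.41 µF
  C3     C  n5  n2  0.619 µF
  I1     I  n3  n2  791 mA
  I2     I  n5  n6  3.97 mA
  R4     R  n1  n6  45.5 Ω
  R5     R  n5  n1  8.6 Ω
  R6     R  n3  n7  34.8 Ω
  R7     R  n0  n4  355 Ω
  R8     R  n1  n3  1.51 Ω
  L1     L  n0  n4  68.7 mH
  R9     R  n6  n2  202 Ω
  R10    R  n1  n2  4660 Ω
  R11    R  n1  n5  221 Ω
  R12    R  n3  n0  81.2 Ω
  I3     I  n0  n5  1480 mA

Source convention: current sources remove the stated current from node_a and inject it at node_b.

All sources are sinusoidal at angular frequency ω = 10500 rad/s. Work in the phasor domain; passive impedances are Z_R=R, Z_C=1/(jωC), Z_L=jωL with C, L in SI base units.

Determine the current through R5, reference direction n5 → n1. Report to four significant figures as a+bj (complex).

0.4765+0.2638j A

Element admittances at ω=10500 rad/s:
  Y(R1) = 0.9615+0.000j S between n0,n5
  Y(C1) = 0.000+0.5429j S between n4,n6
  Y(R2) = 0.001179+0.000j S between n4,n6
  Y(R3) = 0.0001183+0.000j S between n7,n0
  Y(C2) = 0.000+0.03580j S between n3,n7
  Y(C3) = 0.000+0.006500j S between n5,n2
  I1: injects 0.791 A into n2 (from n3)
  I2: injects 0.00397 A into n6 (from n5)
  Y(R4) = 0.02198+0.000j S between n1,n6
  Y(R5) = 0.1163+0.000j S between n5,n1
  Y(R6) = 0.02874+0.000j S between n3,n7
  Y(R7) = 0.002817+0.000j S between n0,n4
  Y(R8) = 0.6623+0.000j S between n1,n3
  Y(L1) = 0.000-0.001386j S between n0,n4
  Y(R9) = 0.004950+0.000j S between n6,n2
  Y(R10) = 0.0002146+0.000j S between n1,n2
  Y(R11) = 0.004525+0.000j S between n1,n5
  Y(R12) = 0.01232+0.000j S between n3,n0
  I3: injects 1.48 A into n5 (from n0)
Assemble and solve the 7×7 MNA system:
  V(n1)=-2.515-2.184j  V(n2)=56.17-83.23j  V(n3)=-3.641-2.144j  V(n4)=8.416-15.07j  V(n5)=1.583+0.08400j  V(n6)=8.317-15.07j  V(n7)=-3.631-2.148j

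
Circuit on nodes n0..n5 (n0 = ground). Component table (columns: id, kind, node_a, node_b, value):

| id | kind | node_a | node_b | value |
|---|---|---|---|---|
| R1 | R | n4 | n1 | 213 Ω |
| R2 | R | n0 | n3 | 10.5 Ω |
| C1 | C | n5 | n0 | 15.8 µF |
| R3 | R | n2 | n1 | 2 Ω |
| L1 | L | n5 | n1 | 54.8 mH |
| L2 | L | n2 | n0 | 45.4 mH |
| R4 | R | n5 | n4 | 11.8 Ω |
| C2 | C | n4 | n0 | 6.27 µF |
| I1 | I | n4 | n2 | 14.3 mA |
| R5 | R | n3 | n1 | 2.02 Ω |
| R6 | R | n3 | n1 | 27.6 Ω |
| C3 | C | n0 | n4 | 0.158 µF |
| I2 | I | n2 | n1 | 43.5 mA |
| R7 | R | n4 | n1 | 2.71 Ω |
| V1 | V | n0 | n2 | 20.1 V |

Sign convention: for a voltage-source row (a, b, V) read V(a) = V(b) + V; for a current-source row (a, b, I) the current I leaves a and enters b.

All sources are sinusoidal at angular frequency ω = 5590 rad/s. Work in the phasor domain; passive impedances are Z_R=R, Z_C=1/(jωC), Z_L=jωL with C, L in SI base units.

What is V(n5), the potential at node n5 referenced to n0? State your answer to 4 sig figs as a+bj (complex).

-4.351+8.861j V

MNA unknowns: 5 node voltages V₁..V_5 plus 1 source current (V1)
R1: Y=0.004695+0.000j on G[4,1]
R2: Y=0.09524+0.000j on G[0,3]
C1: Y=0.000+0.08832j on G[5,0]
R3: Y=0.5000+0.000j on G[2,1]
L1: Y=0.000-0.003264j on G[5,1]
L2: Y=0.000-0.003940j on G[2,0]
R4: Y=0.08475+0.000j on G[5,4]
C2: Y=0.000+0.03505j on G[4,0]
I1: z[4]−=0.0143, z[2]+=0.0143
R5: Y=0.4950+0.000j on G[3,1]
R6: Y=0.03623+0.000j on G[3,1]
C3: Y=0.000+0.0008832j on G[0,4]
I2: z[2]−=0.0435, z[1]+=0.0435
R7: Y=0.3690+0.000j on G[4,1]
V1: row V0−V2=20.1, i_V1 at 0,2
solve → V1=-15.67+1.485j, V2=-20.10+0.000j, V3=-13.28+1.259j, V4=-13.30+3.891j, V5=-4.351+8.861j
aux → i_V1=-2.188-0.6631j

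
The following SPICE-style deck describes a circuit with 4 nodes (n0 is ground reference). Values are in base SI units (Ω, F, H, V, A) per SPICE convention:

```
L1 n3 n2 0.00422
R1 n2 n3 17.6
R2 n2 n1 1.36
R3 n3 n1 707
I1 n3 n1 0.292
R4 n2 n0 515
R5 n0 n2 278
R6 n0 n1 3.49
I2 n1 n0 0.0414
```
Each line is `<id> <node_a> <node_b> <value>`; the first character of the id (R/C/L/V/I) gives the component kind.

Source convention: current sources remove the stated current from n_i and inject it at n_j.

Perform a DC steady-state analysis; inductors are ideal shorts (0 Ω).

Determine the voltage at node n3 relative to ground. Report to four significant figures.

-0.5267 V

Element admittances at DC:
  L1: short n3↔n2 (DC inductor)
  Y(R1) = 0.05682 S between n2,n3
  Y(R2) = 0.7353 S between n2,n1
  Y(R3) = 0.001414 S between n3,n1
  I1: injects 0.292 A into n1 (from n3)
  Y(R4) = 0.001942 S between n2,n0
  Y(R5) = 0.003597 S between n0,n2
  Y(R6) = 0.2865 S between n0,n1
  I2: injects 0.0414 A into n0 (from n1)
Assemble and solve the 4×4 MNA system:
  V(n1)=-0.1343  V(n2)=-0.5267  V(n3)=-0.5267
  i(L1)=-0.2914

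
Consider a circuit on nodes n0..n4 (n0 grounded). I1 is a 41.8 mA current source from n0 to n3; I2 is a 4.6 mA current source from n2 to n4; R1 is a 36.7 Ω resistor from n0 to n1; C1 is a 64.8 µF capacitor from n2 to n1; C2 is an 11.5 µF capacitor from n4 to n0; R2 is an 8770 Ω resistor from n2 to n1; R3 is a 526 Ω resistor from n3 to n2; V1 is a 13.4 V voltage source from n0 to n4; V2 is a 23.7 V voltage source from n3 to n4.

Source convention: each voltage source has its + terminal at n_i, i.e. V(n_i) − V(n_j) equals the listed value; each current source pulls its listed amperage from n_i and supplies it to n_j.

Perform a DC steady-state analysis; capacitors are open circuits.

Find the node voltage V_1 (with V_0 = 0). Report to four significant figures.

Element admittances at DC:
  I1: injects 0.0418 A into n3 (from n0)
  I2: injects 0.0046 A into n4 (from n2)
  Y(R1) = 0.02725 S between n0,n1
  Y(C1) = 0.000 S between n2,n1
  Y(C2) = 0.000 S between n4,n0
  Y(R2) = 0.0001140 S between n2,n1
  Y(R3) = 0.001901 S between n3,n2
  V1: constraint V(n0)−V(n4) = 13.4
  V2: constraint V(n3)−V(n4) = 23.7
Assemble and solve the 6×6 MNA system:
  V(n1)=0.03099  V(n2)=7.436  V(n3)=10.30  V(n4)=-13.40
  i(V1)=-0.04096  i(V2)=0.03636

0.03099 V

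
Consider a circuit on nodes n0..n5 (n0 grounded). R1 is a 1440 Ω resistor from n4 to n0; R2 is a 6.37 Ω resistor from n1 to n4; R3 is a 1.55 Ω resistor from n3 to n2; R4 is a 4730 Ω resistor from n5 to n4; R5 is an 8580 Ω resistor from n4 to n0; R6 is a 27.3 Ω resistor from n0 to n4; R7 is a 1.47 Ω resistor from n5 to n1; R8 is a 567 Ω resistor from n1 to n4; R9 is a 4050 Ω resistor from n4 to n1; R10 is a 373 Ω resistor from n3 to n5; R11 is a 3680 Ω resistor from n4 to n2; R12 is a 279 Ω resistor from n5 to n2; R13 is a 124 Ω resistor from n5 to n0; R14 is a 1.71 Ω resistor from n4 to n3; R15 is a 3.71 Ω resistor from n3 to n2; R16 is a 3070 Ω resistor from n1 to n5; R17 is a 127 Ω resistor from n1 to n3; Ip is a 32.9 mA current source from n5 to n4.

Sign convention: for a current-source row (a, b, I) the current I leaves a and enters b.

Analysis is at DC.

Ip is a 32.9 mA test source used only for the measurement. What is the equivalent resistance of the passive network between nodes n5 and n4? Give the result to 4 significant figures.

Element admittances at DC:
  Y(R1) = 0.0006944 S between n4,n0
  Y(R2) = 0.1570 S between n1,n4
  Y(R3) = 0.6452 S between n3,n2
  Y(R4) = 0.0002114 S between n5,n4
  Y(R5) = 0.0001166 S between n4,n0
  Y(R6) = 0.03663 S between n0,n4
  Y(R7) = 0.6803 S between n5,n1
  Y(R8) = 0.001764 S between n1,n4
  Y(R9) = 0.0002469 S between n4,n1
  Y(R10) = 0.002681 S between n3,n5
  Y(R11) = 0.0002717 S between n4,n2
  Y(R12) = 0.003584 S between n5,n2
  Y(R13) = 0.008065 S between n5,n0
  Y(R14) = 0.5848 S between n4,n3
  Y(R15) = 0.2695 S between n3,n2
  Y(R16) = 0.0003257 S between n1,n5
  Y(R17) = 0.007874 S between n1,n3
  Ip: injects 0.0329 A into n4 (from n5)
Assemble and solve the 5×5 MNA system:
  V(n1)=-0.1403  V(n2)=0.03415  V(n3)=0.03500  V(n4)=0.03970  V(n5)=-0.1843

R_eq = 6.810 Ω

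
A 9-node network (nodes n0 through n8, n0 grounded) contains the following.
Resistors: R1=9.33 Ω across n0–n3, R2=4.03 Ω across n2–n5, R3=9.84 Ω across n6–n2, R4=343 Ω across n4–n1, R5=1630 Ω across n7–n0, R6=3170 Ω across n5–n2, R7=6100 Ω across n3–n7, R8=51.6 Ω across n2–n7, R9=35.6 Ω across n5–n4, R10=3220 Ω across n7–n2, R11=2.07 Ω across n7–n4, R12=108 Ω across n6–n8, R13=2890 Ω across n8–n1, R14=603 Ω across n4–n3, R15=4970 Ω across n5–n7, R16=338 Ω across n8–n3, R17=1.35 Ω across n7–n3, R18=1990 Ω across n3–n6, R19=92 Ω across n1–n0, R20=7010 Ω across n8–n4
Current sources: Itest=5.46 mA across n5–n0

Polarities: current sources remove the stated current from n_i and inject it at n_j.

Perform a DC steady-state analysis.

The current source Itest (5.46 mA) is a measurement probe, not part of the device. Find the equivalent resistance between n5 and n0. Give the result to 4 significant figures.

R_eq = 31.14 Ω

Apply KCL at each of the 8 non-ground nodes and solve the resulting linear system.
Node n1: branches {R4, R13, R19} → V_1 = -0.01584
Node n2: branches {R2, R3, R6, R8, R10} → V_2 = -0.1604
Node n3: branches {R1, R7, R14, R16, R17, R18} → V_3 = -0.04902
Node n4: branches {R4, R9, R11, R14, R20} → V_4 = -0.06169
Node n5: branches {R2, R6, R9, R15, Itest} → V_5 = -0.1700
Node n6: branches {R3, R12, R18} → V_6 = -0.1571
Node n7: branches {R5, R7, R8, R10, R11, R15, R17} → V_7 = -0.05569
Node n8: branches {R12, R13, R16, R20} → V_8 = -0.1270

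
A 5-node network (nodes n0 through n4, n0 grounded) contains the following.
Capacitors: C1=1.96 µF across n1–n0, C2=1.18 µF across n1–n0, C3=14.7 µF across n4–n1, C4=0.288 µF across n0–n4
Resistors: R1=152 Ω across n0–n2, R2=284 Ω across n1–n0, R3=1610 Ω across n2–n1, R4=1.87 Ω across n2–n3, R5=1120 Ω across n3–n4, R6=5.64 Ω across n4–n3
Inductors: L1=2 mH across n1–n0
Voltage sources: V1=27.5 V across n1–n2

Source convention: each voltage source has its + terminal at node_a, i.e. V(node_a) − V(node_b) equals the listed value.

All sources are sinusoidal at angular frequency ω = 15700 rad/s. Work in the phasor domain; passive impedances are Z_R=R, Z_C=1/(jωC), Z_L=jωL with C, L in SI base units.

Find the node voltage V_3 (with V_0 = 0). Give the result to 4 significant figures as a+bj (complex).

-17.12-5.311j V

MNA unknowns: 4 node voltages V₁..V_4 plus 1 source current (V1)
C1: Y=0.000+0.03077j on G[1,0]
C2: Y=0.000+0.01853j on G[1,0]
R1: Y=0.006579+0.000j on G[0,2]
R2: Y=0.003521+0.000j on G[1,0]
C3: Y=0.000+0.2308j on G[4,1]
R3: Y=0.0006211+0.000j on G[2,1]
L1: Y=0.000-0.03185j on G[1,0]
R4: Y=0.5348+0.000j on G[2,3]
C4: Y=0.000+0.004522j on G[0,4]
R5: Y=0.0008929+0.000j on G[3,4]
R6: Y=0.1773+0.000j on G[4,3]
V1: row V1−V2=27.5, i_V1 at 1,2
solve → V1=5.217-8.282j, V2=-22.28-8.282j, V3=-17.12-5.311j, V4=-1.635+3.605j
aux → i_V1=-2.923-1.643j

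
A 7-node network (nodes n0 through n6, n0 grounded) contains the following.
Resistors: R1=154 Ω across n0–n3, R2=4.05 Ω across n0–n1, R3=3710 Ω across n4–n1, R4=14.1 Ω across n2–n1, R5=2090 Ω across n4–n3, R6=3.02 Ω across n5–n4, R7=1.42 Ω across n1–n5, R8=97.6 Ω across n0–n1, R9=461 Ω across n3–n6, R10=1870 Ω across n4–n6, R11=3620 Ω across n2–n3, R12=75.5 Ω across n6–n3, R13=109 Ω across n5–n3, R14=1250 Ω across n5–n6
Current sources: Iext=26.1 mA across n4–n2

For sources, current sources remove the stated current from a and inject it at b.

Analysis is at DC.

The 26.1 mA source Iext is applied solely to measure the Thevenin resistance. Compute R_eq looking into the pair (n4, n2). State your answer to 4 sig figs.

R_eq = 18.45 Ω

MNA unknowns: 6 node voltages V₁..V_6
R1: Y=0.006494 on G[0,3]
R2: Y=0.2469 on G[0,1]
R3: Y=0.0002695 on G[4,1]
R4: Y=0.07092 on G[2,1]
R5: Y=0.0004785 on G[4,3]
R6: Y=0.3311 on G[5,4]
R7: Y=0.7042 on G[1,5]
R8: Y=0.01025 on G[0,1]
R9: Y=0.002169 on G[3,6]
R10: Y=0.0005348 on G[4,6]
R11: Y=0.0002762 on G[2,3]
R12: Y=0.01325 on G[6,3]
R13: Y=0.009174 on G[5,3]
R14: Y=0.0008000 on G[5,6]
Iext: z[4]−=0.0261, z[2]+=0.0261
solve → V1=0.0005266, V2=0.3670, V3=-0.02085, V4=-0.1146, V5=-0.03615, V6=-0.02458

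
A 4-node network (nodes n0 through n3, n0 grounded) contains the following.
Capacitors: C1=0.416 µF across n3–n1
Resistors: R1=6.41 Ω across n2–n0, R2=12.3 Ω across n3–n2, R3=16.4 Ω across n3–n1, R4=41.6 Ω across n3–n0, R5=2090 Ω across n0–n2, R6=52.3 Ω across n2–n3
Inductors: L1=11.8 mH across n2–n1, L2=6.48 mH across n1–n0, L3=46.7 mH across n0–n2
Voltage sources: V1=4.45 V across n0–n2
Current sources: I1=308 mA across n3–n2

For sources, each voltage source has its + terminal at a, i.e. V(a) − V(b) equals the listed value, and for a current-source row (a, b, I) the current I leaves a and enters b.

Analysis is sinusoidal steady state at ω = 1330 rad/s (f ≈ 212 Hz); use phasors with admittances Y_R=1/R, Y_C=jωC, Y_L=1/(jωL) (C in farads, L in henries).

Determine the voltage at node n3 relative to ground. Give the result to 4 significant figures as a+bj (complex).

-4.659-0.3117j V

MNA unknowns: 3 node voltages V₁..V_3 plus 1 source current (V1)
C1: Y=0.000+0.0005533j on G[3,1]
R1: Y=0.1560+0.000j on G[2,0]
L1: Y=0.000-0.06372j on G[2,1]
R2: Y=0.08130+0.000j on G[3,2]
R3: Y=0.06098+0.000j on G[3,1]
R4: Y=0.02404+0.000j on G[3,0]
R5: Y=0.0004785+0.000j on G[0,2]
R6: Y=0.01912+0.000j on G[2,3]
L2: Y=0.000-0.1160j on G[1,0]
L3: Y=0.000-0.01610j on G[0,2]
V1: row V0−V2=4.45, i_V1 at 0,2
I1: z[3]−=0.308, z[2]+=0.308
solve → V1=-1.793-0.9740j, V2=-4.450+0.000j, V3=-4.659-0.3117j
aux → i_V1=-0.9214+0.2722j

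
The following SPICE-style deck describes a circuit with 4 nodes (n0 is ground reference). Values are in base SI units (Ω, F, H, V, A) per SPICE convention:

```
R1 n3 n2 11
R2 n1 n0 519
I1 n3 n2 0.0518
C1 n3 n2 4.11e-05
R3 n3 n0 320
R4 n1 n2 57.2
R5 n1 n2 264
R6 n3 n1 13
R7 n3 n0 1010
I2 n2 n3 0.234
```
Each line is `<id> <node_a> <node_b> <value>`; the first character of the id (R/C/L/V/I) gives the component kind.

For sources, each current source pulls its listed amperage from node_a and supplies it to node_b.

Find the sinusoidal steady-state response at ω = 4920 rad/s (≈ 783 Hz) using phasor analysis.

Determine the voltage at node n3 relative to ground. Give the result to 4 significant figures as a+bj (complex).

Element admittances at ω=4920 rad/s:
  Y(R1) = 0.09091+0.000j S between n3,n2
  Y(R2) = 0.001927+0.000j S between n1,n0
  I1: injects 0.0518 A into n2 (from n3)
  Y(C1) = 0.000+0.2022j S between n3,n2
  Y(R3) = 0.003125+0.000j S between n3,n0
  Y(R4) = 0.01748+0.000j S between n1,n2
  Y(R5) = 0.003788+0.000j S between n1,n2
  Y(R6) = 0.07692+0.000j S between n3,n1
  Y(R7) = 0.0009901+0.000j S between n3,n0
  I2: injects 0.234 A into n3 (from n2)
Assemble and solve the 3×3 MNA system:
  V(n1)=-0.05441+0.1022j  V(n2)=-0.3482+0.6543j  V(n3)=0.02548-0.04786j

0.02548-0.04786j V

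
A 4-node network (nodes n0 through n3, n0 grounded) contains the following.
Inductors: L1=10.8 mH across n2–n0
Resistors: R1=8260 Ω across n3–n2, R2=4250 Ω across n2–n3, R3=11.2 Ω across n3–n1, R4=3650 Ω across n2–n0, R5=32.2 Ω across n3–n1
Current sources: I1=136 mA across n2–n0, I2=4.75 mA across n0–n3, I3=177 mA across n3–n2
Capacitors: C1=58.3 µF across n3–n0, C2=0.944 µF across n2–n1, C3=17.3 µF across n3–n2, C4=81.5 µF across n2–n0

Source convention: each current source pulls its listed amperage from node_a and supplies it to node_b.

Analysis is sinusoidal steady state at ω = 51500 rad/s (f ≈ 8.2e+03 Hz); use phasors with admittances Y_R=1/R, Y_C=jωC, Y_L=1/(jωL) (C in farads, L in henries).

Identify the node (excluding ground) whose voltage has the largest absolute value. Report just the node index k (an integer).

Element admittances at ω=51500 rad/s:
  Y(L1) = 0.000-0.001798j S between n2,n0
  Y(R1) = 0.0001211+0.000j S between n3,n2
  I1: injects 0.136 A into n0 (from n2)
  Y(R2) = 0.0002353+0.000j S between n2,n3
  Y(R3) = 0.08929+0.000j S between n3,n1
  Y(R4) = 0.0002740+0.000j S between n2,n0
  Y(C1) = 0.000+3.002j S between n3,n0
  Y(C2) = 0.000+0.04862j S between n2,n1
  Y(R5) = 0.03106+0.000j S between n3,n1
  Y(C3) = 0.000+0.8910j S between n3,n2
  Y(C4) = 0.000+4.197j S between n2,n0
  I2: injects 0.00475 A into n3 (from n0)
  I3: injects 0.177 A into n2 (from n3)
Assemble and solve the 3×3 MNA system:
  V(n1)=0.01509+0.03772j  V(n2)=0.0001174-3.433e-05j  V(n3)=-0.0001641+0.04376j

3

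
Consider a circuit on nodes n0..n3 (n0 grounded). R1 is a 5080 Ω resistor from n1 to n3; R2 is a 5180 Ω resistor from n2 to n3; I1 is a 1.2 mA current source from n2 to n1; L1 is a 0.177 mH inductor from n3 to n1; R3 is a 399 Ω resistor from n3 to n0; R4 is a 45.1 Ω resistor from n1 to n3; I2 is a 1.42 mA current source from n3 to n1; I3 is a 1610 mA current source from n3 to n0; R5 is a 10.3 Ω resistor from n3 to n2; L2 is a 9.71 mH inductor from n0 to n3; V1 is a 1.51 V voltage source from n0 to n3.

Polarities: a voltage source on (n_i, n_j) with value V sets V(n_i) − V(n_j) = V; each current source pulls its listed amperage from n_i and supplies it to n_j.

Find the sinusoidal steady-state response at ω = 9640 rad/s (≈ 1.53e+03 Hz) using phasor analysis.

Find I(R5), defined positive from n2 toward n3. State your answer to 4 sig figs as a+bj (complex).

MNA unknowns: 3 node voltages V₁..V_3 plus 1 source current (V1)
R1: Y=0.0001969+0.000j on G[1,3]
R2: Y=0.0001931+0.000j on G[2,3]
I1: z[2]−=0.0012, z[1]+=0.0012
L1: Y=0.000-0.5861j on G[3,1]
R3: Y=0.002506+0.000j on G[3,0]
R4: Y=0.02217+0.000j on G[1,3]
I2: z[3]−=0.00142, z[1]+=0.00142
I3: z[3]−=1.61, z[0]+=1.61
R5: Y=0.09709+0.000j on G[3,2]
L2: Y=0.000-0.01068j on G[0,3]
V1: row V0−V3=1.51, i_V1 at 0,3
solve → V1=-1.510+0.004464j, V2=-1.522+0.000j, V3=-1.510+0.000j
aux → i_V1=1.606+0.01613j

-0.001198+0.000j A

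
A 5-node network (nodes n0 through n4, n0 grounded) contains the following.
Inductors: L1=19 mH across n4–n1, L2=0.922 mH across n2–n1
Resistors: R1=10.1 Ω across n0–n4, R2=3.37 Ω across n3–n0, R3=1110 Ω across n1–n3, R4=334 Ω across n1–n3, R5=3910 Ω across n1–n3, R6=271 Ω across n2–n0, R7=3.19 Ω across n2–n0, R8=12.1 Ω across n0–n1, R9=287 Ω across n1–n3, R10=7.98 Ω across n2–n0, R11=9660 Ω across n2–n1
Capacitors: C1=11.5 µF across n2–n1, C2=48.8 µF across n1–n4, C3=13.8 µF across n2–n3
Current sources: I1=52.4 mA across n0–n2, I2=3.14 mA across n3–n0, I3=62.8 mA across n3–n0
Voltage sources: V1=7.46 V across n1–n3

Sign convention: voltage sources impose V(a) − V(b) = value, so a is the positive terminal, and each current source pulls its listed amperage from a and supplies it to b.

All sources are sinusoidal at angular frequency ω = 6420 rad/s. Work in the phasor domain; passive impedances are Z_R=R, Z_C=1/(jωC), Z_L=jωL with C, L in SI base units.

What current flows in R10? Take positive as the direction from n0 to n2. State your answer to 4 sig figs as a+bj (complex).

-0.02003+0.1953j A

Element admittances at ω=6420 rad/s:
  Y(L1) = 0.000-0.008198j S between n4,n1
  Y(R1) = 0.09901+0.000j S between n0,n4
  Y(R2) = 0.2967+0.000j S between n3,n0
  Y(C1) = 0.000+0.07383j S between n2,n1
  I1: injects 0.0524 A into n2 (from n0)
  Y(R3) = 0.0009009+0.000j S between n1,n3
  Y(C2) = 0.000+0.3133j S between n1,n4
  Y(R4) = 0.002994+0.000j S between n1,n3
  Y(R5) = 0.0002558+0.000j S between n1,n3
  Y(L2) = 0.000-0.1689j S between n2,n1
  Y(R6) = 0.003690+0.000j S between n2,n0
  Y(R7) = 0.3135+0.000j S between n2,n0
  I2: injects 0.00314 A into n0 (from n3)
  Y(R8) = 0.08264+0.000j S between n0,n1
  I3: injects 0.0628 A into n0 (from n3)
  Y(C3) = 0.000+0.08860j S between n2,n3
  Y(R9) = 0.003484+0.000j S between n1,n3
  Y(R10) = 0.1253+0.000j S between n2,n0
  Y(R11) = 0.0001035+0.000j S between n2,n1
  V1: constraint V(n1)−V(n3) = 7.46
Assemble and solve the 5×5 MNA system:
  V(n1)=4.614+1.185j  V(n2)=0.1599-1.559j  V(n3)=-2.846+1.185j  V(n4)=3.827+2.426j
  i(V1)=-1.079+0.08522j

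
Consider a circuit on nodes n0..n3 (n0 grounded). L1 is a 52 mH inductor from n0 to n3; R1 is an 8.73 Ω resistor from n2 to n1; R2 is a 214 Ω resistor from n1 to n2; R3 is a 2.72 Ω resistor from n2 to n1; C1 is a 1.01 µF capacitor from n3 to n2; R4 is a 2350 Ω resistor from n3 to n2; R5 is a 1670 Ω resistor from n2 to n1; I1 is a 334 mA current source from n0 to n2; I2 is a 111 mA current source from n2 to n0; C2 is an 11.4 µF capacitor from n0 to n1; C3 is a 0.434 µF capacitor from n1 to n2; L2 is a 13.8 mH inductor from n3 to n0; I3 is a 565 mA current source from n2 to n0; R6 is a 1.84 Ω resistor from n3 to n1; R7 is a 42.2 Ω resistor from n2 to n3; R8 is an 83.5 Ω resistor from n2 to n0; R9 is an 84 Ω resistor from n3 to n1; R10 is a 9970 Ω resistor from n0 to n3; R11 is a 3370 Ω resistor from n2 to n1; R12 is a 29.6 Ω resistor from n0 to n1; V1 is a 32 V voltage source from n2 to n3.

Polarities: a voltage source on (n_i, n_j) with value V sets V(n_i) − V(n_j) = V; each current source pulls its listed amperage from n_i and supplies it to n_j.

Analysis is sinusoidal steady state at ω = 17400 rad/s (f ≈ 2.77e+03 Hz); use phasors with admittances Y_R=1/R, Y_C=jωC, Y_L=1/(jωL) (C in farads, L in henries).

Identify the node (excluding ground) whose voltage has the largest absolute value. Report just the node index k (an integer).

Element admittances at ω=17400 rad/s:
  Y(L1) = 0.000-0.001105j S between n0,n3
  Y(R1) = 0.1145+0.000j S between n2,n1
  Y(R2) = 0.004673+0.000j S between n1,n2
  Y(R3) = 0.3676+0.000j S between n2,n1
  Y(C1) = 0.000+0.01757j S between n3,n2
  Y(R4) = 0.0004255+0.000j S between n3,n2
  Y(R5) = 0.0005988+0.000j S between n2,n1
  I1: injects 0.334 A into n2 (from n0)
  I2: injects 0.111 A into n0 (from n2)
  Y(C2) = 0.000+0.1984j S between n0,n1
  Y(C3) = 0.000+0.007552j S between n1,n2
  Y(L2) = 0.000-0.004165j S between n3,n0
  I3: injects 0.565 A into n0 (from n2)
  Y(R6) = 0.5435+0.000j S between n3,n1
  Y(R7) = 0.02370+0.000j S between n2,n3
  Y(R8) = 0.01198+0.000j S between n2,n0
  Y(R9) = 0.01190+0.000j S between n3,n1
  Y(R10) = 0.0001003+0.000j S between n0,n3
  Y(R11) = 0.0002967+0.000j S between n2,n1
  Y(R12) = 0.03378+0.000j S between n0,n1
  V1: constraint V(n2)−V(n3) = 32
Assemble and solve the 4×4 MNA system:
  V(n1)=-1.012+2.541j  V(n2)=15.51+2.312j  V(n3)=-16.49+2.312j
  i(V1)=-9.359-0.6028j

3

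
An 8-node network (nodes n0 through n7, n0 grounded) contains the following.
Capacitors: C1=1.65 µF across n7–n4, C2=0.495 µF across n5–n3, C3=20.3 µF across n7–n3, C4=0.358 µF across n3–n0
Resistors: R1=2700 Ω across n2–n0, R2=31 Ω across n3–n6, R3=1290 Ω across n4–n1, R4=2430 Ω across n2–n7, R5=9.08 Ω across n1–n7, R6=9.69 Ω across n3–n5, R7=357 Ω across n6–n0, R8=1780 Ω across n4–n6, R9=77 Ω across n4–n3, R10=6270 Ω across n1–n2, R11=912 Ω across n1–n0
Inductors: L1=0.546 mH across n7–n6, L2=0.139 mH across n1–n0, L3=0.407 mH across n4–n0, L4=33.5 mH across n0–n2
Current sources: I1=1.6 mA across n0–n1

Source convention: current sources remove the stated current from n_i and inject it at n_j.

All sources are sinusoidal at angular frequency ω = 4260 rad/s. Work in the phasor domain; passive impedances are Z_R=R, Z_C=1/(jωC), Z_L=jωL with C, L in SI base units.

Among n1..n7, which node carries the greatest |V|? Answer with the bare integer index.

1

Apply KCL at each of the 7 non-ground nodes and solve the resulting linear system.
Node n1: branches {R3, R5, L2, R10, R11, I1} → V_1 = 9.336e-06+0.0009514j
Node n2: branches {R1, R4, L4, R10} → V_2 = -6.833e-05+1.357e-05j
Node n3: branches {C2, R2, C3, C4, R6, R9} → V_3 = -2.821e-05+0.0007704j
Node n4: branches {C1, R3, L3, R8, R9} → V_4 = -2.080e-05-1.022e-05j
Node n5: branches {C2, R6} → V_5 = -2.821e-05+0.0007704j
Node n6: branches {L1, R2, R7, R8} → V_6 = 8.104e-05+0.0008170j
Node n7: branches {C1, L1, C3, R4, R5} → V_7 = 7.114e-05+0.0008259j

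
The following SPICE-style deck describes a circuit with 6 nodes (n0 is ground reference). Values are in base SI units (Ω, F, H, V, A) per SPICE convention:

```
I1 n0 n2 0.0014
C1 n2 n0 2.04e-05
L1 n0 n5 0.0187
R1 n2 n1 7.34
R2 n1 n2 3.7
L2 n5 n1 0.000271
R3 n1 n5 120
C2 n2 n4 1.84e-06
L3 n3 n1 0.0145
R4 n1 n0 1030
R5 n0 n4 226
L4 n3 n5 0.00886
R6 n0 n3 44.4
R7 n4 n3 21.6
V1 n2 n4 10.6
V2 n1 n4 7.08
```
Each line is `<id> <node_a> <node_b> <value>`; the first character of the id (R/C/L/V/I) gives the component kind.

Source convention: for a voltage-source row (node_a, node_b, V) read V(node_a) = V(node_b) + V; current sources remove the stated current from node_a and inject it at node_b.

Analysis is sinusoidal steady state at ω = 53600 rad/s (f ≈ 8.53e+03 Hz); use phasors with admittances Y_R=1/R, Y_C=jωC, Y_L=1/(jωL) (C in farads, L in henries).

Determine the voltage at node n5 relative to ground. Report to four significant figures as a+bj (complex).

-3.572-0.1883j V

Element admittances at ω=53600 rad/s:
  I1: injects 0.0014 A into n2 (from n0)
  Y(C1) = 0.000+1.093j S between n2,n0
  Y(L1) = 0.000-0.0009977j S between n0,n5
  Y(R1) = 0.1362+0.000j S between n2,n1
  Y(R2) = 0.2703+0.000j S between n1,n2
  Y(L2) = 0.000-0.06884j S between n5,n1
  Y(R3) = 0.008333+0.000j S between n1,n5
  Y(C2) = 0.000+0.09862j S between n2,n4
  Y(L3) = 0.000-0.001287j S between n3,n1
  Y(R4) = 0.0009709+0.000j S between n1,n0
  Y(R5) = 0.004425+0.000j S between n0,n4
  Y(L4) = 0.000-0.002106j S between n3,n5
  Y(R6) = 0.02252+0.000j S between n0,n3
  Y(R7) = 0.04630+0.000j S between n4,n3
  V1: constraint V(n2)−V(n4) = 10.6
  V2: constraint V(n1)−V(n4) = 7.08
Assemble and solve the 7×7 MNA system:
  V(n1)=-3.516-0.1942j  V(n2)=0.004016-0.1942j  V(n3)=-7.122-0.3067j  V(n4)=-10.60-0.1942j  V(n5)=-3.572-0.1883j
  i(V1)=-1.642-1.050j  i(V2)=1.434+0.008741j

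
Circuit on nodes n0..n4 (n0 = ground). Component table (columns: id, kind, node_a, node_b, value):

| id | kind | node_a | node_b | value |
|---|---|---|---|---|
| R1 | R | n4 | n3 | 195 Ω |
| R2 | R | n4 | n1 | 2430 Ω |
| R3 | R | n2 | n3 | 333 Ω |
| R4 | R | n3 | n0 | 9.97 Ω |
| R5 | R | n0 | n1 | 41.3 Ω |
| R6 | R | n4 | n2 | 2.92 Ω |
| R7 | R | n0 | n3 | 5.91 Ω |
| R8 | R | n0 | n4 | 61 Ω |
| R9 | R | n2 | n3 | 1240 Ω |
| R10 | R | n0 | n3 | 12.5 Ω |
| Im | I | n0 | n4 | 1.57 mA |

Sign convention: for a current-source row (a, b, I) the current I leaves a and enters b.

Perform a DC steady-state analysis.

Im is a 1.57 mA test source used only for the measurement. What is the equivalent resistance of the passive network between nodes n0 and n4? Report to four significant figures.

Apply KCL at each of the 4 non-ground nodes and solve the resulting linear system.
Node n1: branches {R2, R5} → V_1 = 0.001030
Node n2: branches {R3, R6, R9} → V_2 = 0.06097
Node n3: branches {R1, R3, R4, R7, R9, R10} → V_3 = 0.001530
Node n4: branches {R1, R2, R6, R8, Im} → V_4 = 0.06163

R_eq = 39.26 Ω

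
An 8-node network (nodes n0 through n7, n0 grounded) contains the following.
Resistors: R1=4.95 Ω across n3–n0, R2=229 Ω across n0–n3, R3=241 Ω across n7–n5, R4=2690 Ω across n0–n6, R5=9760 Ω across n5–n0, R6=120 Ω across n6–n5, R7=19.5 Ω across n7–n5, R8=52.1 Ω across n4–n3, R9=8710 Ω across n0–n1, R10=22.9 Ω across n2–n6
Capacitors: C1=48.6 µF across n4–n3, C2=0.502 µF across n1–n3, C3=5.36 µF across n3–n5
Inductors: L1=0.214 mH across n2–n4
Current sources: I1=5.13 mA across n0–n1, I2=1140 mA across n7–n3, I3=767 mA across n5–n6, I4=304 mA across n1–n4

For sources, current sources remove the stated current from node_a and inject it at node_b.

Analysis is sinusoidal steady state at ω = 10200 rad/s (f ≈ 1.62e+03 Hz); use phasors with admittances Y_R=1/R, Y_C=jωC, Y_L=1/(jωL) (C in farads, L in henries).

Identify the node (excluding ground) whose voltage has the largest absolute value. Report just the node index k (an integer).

1

MNA unknowns: 7 node voltages V₁..V_7
R1: Y=0.2020+0.000j on G[3,0]
C1: Y=0.000+0.4957j on G[4,3]
R2: Y=0.004367+0.000j on G[0,3]
L1: Y=0.000-0.4581j on G[2,4]
R3: Y=0.004149+0.000j on G[7,5]
R4: Y=0.0003717+0.000j on G[0,6]
C2: Y=0.000+0.005120j on G[1,3]
R5: Y=0.0001025+0.000j on G[5,0]
C3: Y=0.000+0.05467j on G[3,5]
R6: Y=0.008333+0.000j on G[6,5]
R7: Y=0.05128+0.000j on G[7,5]
R8: Y=0.01919+0.000j on G[4,3]
I1: z[0]−=0.00513, z[1]+=0.00513
I2: z[7]−=1.14, z[3]+=1.14
R9: Y=0.0001148+0.000j on G[0,1]
I3: z[5]−=0.767, z[6]+=0.767
R10: Y=0.04367+0.000j on G[2,6]
I4: z[1]−=0.304, z[4]+=0.304
solve → V1=-1.304+58.28j, V2=0.03554-0.5486j, V3=0.002465-0.05668j, V4=0.5301-1.880j, V5=-4.233+32.04j, V6=14.00+4.640j, V7=-24.80+32.04j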